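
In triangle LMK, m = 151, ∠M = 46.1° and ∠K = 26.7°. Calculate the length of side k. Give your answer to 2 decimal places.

94.16

The third angle is ∠L = 180° − ∠M − ∠K = 107.20°.
Law of sines: k = m·sin K/sin M ≈ 94.16.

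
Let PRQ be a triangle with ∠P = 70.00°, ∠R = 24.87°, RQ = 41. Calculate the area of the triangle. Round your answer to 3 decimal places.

374.809

The third angle is ∠Q = 180° − ∠P − ∠R = 85.13°.
Law of sines: QP = RQ·sin R/sin P ≈ 18.35.
Law of sines: PR = RQ·sin Q/sin P ≈ 43.474.
Area = ½·RQ·QP·sin Q ≈ 374.81.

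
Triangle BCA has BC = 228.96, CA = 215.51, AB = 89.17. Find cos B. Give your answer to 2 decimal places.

0.34

By the law of cosines, cos B = (AB² + BC² − CA²) / (2·AB·BC) ≈ 0.34113, so ∠B ≈ 1.223 rad.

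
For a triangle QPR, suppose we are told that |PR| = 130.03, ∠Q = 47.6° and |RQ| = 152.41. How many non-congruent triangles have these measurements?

|RQ|·sin Q = 152.41·sin(47.6°) ≈ 112.5.
Since |RQ| sin Q < |PR| < |RQ| (112.5 < 130.03 < 152.41), two triangles exist.

2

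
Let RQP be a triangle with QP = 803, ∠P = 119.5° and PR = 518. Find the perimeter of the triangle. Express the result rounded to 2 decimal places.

perimeter ≈ 2471.12

By the law of cosines, RQ² = QP² + PR² − 2·QP·PR·cos P = 1.3228e+06, so RQ ≈ 1150.1.
Semiperimeter s = (803+518+1150.1)/2 = 1235.6.
Perimeter = 803 + 518 + 1150.1 = 2471.1.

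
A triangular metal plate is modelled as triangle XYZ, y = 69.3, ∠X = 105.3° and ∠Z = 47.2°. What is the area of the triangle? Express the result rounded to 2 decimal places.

3680.40

The third angle is ∠Y = 180° − ∠Z − ∠X = 27.50°.
Law of sines: x = y·sin X/sin Y ≈ 144.76.
Law of sines: z = y·sin Z/sin Y ≈ 110.12.
Area = ½·y·x·sin Z ≈ 3680.4.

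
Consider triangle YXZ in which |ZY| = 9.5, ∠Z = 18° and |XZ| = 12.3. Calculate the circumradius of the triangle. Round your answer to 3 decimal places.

By the law of cosines, |YX|² = |XZ|² + |ZY|² − 2·|XZ|·|ZY|·cos Z = 19.278, so |YX| ≈ 4.3907.
Area = ½·|XZ|·|ZY|·sin Z ≈ 18.054.
Circumradius = |YX|/(2 sin Z) ≈ 7.1043.

R ≈ 7.104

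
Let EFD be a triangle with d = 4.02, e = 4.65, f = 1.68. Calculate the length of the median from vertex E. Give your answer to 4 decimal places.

2.0213

Median from E: ½√(2·f² + 2·d² − e²) ≈ 2.0213.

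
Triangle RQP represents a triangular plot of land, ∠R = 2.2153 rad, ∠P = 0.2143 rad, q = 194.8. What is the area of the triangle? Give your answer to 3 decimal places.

The third angle is ∠Q = π − ∠P − ∠R = 0.7120 rad.
Law of sines: r = q·sin R/sin Q ≈ 238.35.
Law of sines: p = q·sin P/sin Q ≈ 63.407.
Area = ½·q·r·sin P ≈ 4937.

4936.990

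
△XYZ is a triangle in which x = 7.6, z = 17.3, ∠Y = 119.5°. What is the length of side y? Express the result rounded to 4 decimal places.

22.0576

By the law of cosines, y² = z² + x² − 2·z·x·cos Y = 486.54, so y ≈ 22.058.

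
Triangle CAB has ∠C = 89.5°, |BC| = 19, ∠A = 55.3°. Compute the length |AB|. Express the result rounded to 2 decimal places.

23.11

The third angle is ∠B = 180° − ∠C − ∠A = 35.20°.
Law of sines: |AB| = |BC|·sin C/sin A ≈ 23.109.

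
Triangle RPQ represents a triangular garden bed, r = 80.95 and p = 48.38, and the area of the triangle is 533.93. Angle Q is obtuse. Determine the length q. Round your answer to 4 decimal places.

128.1774

From area = ½·r·p·sin Q, we get sin Q = 2·area/(r·p) ≈ 0.27267.
Taking the obtuse solution, ∠Q ≈ 2.8654 rad.
Law of cosines then gives q ≈ 128.18.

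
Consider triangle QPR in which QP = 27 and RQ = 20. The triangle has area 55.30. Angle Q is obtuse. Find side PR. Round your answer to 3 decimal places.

46.756

From area = ½·RQ·QP·sin Q, we get sin Q = 2·area/(RQ·QP) ≈ 0.20481.
Taking the obtuse solution, ∠Q ≈ 168.18°.
Law of cosines then gives PR ≈ 46.756.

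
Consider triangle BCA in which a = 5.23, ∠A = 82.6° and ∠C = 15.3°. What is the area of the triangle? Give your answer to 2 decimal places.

area ≈ 3.60

The third angle is ∠B = 180° − ∠C − ∠A = 82.10°.
Law of sines: b = a·sin B/sin A ≈ 5.2239.
Law of sines: c = a·sin C/sin A ≈ 1.3916.
Area = ½·a·b·sin C ≈ 3.6046.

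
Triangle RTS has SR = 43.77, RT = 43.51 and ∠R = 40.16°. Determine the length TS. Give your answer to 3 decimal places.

29.967

By the law of cosines, TS² = SR² + RT² − 2·SR·RT·cos R = 898.02, so TS ≈ 29.967.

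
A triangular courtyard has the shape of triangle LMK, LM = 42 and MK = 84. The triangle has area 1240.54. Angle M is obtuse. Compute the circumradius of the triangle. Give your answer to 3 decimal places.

83.631

From area = ½·LM·MK·sin M, we get sin M = 2·area/(LM·MK) ≈ 0.70325.
Taking the obtuse solution, ∠M ≈ 135.31°.
Law of cosines then gives KL ≈ 117.63.
Circumradius = KL/(2 sin M) ≈ 83.631.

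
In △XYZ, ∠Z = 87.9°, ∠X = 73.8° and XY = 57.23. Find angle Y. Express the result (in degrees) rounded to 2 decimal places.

18.30

The third angle is ∠Y = 180° − ∠Z − ∠X = 18.30°.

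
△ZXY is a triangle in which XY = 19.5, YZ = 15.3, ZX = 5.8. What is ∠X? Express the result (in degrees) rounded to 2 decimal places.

By the law of cosines, cos X = (ZX² + XY² − YZ²) / (2·ZX·XY) ≈ 0.79487, so ∠X ≈ 37.36°.

∠X ≈ 37.36°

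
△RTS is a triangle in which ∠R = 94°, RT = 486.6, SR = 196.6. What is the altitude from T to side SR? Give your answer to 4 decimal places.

By the law of cosines, TS² = SR² + RT² − 2·SR·RT·cos R = 2.8878e+05, so TS ≈ 537.38.
Area = ½·SR·RT·sin R ≈ 47716.
The altitude from T has length 2·area/SR ≈ 485.41.

485.4147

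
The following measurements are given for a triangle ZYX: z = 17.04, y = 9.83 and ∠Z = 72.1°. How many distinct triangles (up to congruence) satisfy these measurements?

y·sin Z = 9.83·sin(72.1°) ≈ 9.354.
Since z ≥ y, exactly one triangle exists.

1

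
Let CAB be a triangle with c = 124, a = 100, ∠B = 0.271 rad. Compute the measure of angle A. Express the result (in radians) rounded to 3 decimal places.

∠A ≈ 0.769 rad

By the law of cosines, b² = c² + a² − 2·c·a·cos B = 1481.1, so b ≈ 38.485.
Law of cosines again: cos A = (b² + c² − a²)/(2·b·c) ≈ 0.71845, so ∠A ≈ 0.769 rad.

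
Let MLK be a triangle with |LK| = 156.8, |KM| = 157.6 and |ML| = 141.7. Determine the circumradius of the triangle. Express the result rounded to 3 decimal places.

By the law of cosines, cos M = (|KM|² + |ML|² − |LK|²) / (2·|KM|·|ML|) ≈ 0.45519, so ∠M ≈ 62.92°.
Circumradius = |LK|/(2 sin M) ≈ 88.051.

88.051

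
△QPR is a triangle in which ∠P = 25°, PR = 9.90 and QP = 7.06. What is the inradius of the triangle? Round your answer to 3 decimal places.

1.370

By the law of cosines, RQ² = QP² + PR² − 2·QP·PR·cos P = 21.163, so RQ ≈ 4.6003.
Area = ½·QP·PR·sin P ≈ 14.769.
Semiperimeter s = (9.9+4.6003+7.06)/2 = 10.78.
Inradius = area/s = 14.769/10.78 ≈ 1.37.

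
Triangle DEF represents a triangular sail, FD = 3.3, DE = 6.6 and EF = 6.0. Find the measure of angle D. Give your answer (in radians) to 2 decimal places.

By the law of cosines, cos D = (FD² + DE² − EF²) / (2·FD·DE) ≈ 0.42355, so ∠D ≈ 1.133 rad.

∠D ≈ 1.13 rad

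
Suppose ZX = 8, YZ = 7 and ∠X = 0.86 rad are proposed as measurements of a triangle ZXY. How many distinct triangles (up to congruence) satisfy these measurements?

2

ZX·sin X = 8·sin(0.86 rad) ≈ 6.063.
Since ZX sin X < YZ < ZX (6.063 < 7 < 8), two triangles exist.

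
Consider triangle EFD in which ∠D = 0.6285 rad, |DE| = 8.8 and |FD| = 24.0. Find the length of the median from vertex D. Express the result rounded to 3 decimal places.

m_D ≈ 15.773

By the law of cosines, |EF|² = |FD|² + |DE|² − 2·|FD|·|DE|·cos D = 311.76, so |EF| ≈ 17.657.
Median from D: ½√(2·|FD|² + 2·|DE|² − |EF|²) ≈ 15.773.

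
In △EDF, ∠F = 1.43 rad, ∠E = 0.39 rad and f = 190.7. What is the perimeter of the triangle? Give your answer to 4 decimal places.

The third angle is ∠D = π − ∠F − ∠E = 1.322 rad.
Law of sines: e = f·sin E/sin F ≈ 73.227.
Law of sines: d = f·sin D/sin F ≈ 186.66.
Semiperimeter s = (73.227+186.66+190.7)/2 = 225.29.
Perimeter = 73.227 + 186.66 + 190.7 = 450.58.

perimeter ≈ 450.5827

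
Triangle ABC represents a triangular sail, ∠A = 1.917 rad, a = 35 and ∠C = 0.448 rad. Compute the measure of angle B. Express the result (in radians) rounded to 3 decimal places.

0.777

The third angle is ∠B = π − ∠C − ∠A = 0.777 rad.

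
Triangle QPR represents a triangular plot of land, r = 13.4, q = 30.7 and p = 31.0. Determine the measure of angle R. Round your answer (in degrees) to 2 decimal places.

By the law of cosines, cos R = (q² + p² − r²) / (2·q·p) ≈ 0.90571, so ∠R ≈ 25.08°.

∠R ≈ 25.08°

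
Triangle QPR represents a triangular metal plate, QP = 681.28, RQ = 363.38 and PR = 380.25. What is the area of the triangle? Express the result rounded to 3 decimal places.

Semiperimeter s = (380.25 + 363.38 + 681.28)/2 = 712.45.
Heron's formula: area = √(712.45·332.2·349.07·31.175) ≈ 50751.

area ≈ 50750.977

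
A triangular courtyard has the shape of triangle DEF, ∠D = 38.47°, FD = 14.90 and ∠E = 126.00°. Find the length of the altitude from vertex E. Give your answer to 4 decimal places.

h_E ≈ 3.0677

The third angle is ∠F = 180° − ∠D − ∠E = 15.53°.
Law of sines: EF = FD·sin D/sin E ≈ 11.458.
Law of sines: DE = FD·sin F/sin E ≈ 4.9311.
Area = ½·FD·EF·sin F ≈ 22.854.
The altitude from E has length 2·area/FD ≈ 3.0677.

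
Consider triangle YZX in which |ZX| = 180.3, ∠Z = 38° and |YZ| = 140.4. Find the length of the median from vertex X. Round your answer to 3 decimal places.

By the law of cosines, |XY|² = |YZ|² + |ZX|² − 2·|YZ|·|ZX|·cos Z = 12325, so |XY| ≈ 111.02.
Median from X: ½√(2·|ZX|² + 2·|XY|² − |YZ|²) ≈ 132.24.

m_X ≈ 132.243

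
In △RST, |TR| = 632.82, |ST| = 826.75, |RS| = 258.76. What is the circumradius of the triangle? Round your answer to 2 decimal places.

By the law of cosines, cos R = (|TR|² + |RS|² − |ST|²) / (2·|TR|·|RS|) ≈ -0.65985, so ∠R ≈ 131.29°.
Circumradius = |ST|/(2 sin R) ≈ 550.14.

550.14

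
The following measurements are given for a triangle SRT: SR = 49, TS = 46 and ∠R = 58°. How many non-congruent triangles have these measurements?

SR·sin R = 49·sin(58°) ≈ 41.55.
Since SR sin R < TS < SR (41.55 < 46 < 49), two triangles exist.

2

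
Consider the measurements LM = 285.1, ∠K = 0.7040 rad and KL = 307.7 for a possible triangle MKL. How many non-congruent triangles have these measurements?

KL·sin K = 307.7·sin(0.7040 rad) ≈ 199.2.
Since KL sin K < LM < KL (199.2 < 285.1 < 307.7), two triangles exist.

2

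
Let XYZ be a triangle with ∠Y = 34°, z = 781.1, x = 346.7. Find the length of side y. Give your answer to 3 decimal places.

By the law of cosines, y² = z² + x² − 2·z·x·cos Y = 2.813e+05, so y ≈ 530.38.

530.376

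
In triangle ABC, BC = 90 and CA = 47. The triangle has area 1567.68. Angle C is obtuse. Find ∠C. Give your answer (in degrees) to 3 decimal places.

From area = ½·BC·CA·sin C, we get sin C = 2·area/(BC·CA) ≈ 0.74122.
Taking the obtuse solution, ∠C ≈ 132.16°.

∠C ≈ 132.165°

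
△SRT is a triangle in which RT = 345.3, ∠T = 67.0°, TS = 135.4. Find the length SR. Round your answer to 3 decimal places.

317.851

By the law of cosines, SR² = RT² + TS² − 2·RT·TS·cos T = 1.0103e+05, so SR ≈ 317.85.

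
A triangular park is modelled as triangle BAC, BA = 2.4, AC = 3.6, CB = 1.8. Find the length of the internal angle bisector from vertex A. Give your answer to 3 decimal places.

2.804

By the law of cosines, cos A = (BA² + AC² − CB²) / (2·BA·AC) ≈ 0.89583, so ∠A ≈ 26.38°.
The bisector from A has length 2·BA·AC·cos(∠A/2)/(BA+AC) ≈ 2.804.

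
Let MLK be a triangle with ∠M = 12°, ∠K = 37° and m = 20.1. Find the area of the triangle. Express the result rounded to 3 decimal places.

The third angle is ∠L = 180° − ∠K − ∠M = 131.00°.
Law of sines: l = m·sin L/sin M ≈ 72.962.
Law of sines: k = m·sin K/sin M ≈ 58.181.
Area = ½·m·l·sin K ≈ 441.29.

area ≈ 441.292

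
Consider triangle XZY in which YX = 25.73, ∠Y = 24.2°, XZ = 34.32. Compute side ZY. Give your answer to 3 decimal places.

56.128

Law of sines: sin Z = YX·sin Y/XZ ≈ 0.30732.
Since XZ ≥ YX, only the acute value applies: ∠Z ≈ 17.90°.
Then ∠X = 180° − ∠Y − ∠Z ≈ 137.90°.
Law of sines gives ZY = XZ·sin X/sin Y ≈ 56.128.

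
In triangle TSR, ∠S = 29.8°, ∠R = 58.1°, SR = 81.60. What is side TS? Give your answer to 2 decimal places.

The third angle is ∠T = 180° − ∠S − ∠R = 92.10°.
Law of sines: TS = SR·sin R/sin T ≈ 69.323.

69.32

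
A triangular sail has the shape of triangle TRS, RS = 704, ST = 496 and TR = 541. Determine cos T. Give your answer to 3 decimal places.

cos T ≈ 0.080

By the law of cosines, cos T = (ST² + TR² − RS²) / (2·ST·TR) ≈ 0.08027, so ∠T ≈ 85.40°.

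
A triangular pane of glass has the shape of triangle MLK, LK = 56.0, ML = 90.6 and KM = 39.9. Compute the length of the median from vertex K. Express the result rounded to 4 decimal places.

Median from K: ½√(2·LK² + 2·KM² − ML²) ≈ 17.661.

17.6611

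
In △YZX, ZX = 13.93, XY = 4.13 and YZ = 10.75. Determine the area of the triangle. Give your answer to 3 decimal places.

16.030

Semiperimeter s = (13.93 + 4.13 + 10.75)/2 = 14.405.
Heron's formula: area = √(14.405·0.475·10.275·3.655) ≈ 16.03.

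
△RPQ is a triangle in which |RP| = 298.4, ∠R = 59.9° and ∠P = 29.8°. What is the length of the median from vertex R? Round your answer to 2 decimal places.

The third angle is ∠Q = 180° − ∠R − ∠P = 90.30°.
Law of sines: |PQ| = |RP|·sin R/sin Q ≈ 258.16.
Law of sines: |QR| = |RP|·sin P/sin Q ≈ 148.3.
Median from R: ½√(2·|QR|² + 2·|RP|² − |PQ|²) ≈ 197.12.

m_R ≈ 197.12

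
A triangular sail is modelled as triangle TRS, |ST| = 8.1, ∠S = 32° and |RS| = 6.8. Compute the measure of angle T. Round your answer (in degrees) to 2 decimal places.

∠T ≈ 57.08°

By the law of cosines, |TR|² = |RS|² + |ST|² − 2·|RS|·|ST|·cos S = 18.429, so |TR| ≈ 4.2929.
Law of cosines again: cos T = (|ST|² + |TR|² − |RS|²)/(2·|ST|·|TR|) ≈ 0.54352, so ∠T ≈ 57.08°.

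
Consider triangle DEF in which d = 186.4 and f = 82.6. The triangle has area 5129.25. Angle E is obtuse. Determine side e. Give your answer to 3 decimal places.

254.028

From area = ½·f·d·sin E, we get sin E = 2·area/(f·d) ≈ 0.66628.
Taking the obtuse solution, ∠E ≈ 138.22°.
Law of cosines then gives e ≈ 254.03.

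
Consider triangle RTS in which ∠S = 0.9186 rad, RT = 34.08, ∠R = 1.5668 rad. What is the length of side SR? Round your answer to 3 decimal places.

The third angle is ∠T = π − ∠S − ∠R = 0.6562 rad.
Law of sines: SR = RT·sin T/sin S ≈ 26.162.

26.162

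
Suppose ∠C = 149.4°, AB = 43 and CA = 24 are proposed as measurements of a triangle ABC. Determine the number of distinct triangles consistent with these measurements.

CA·sin C = 24·sin(149.4°) ≈ 12.22.
Since ∠C is not acute, a triangle exists only if AB > CA; here AB > CA, so there is exactly one triangle.

1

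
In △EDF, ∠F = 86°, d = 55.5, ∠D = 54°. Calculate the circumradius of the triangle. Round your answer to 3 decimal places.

34.301

The third angle is ∠E = 180° − ∠D − ∠F = 40.00°.
Law of sines: e = d·sin E/sin D ≈ 44.096.
Law of sines: f = d·sin F/sin D ≈ 68.435.
Circumradius = d/(2 sin D) ≈ 34.301.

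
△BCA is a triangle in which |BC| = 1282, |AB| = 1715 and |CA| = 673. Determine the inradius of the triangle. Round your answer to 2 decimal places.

r ≈ 204.99

Semiperimeter s = (673 + 1715 + 1282)/2 = 1835.
Heron's formula: area = √(1835·1162·120·553) ≈ 3.7616e+05.
Inradius = area/s = 3.7616e+05/1835 ≈ 204.99.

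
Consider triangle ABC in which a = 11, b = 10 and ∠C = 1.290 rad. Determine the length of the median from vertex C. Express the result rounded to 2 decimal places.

By the law of cosines, c² = a² + b² − 2·a·b·cos C = 160.03, so c ≈ 12.65.
Median from C: ½√(2·a² + 2·b² − c²) ≈ 8.3959.

8.40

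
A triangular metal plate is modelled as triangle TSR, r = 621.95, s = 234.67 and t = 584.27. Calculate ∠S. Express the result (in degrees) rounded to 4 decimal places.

By the law of cosines, cos S = (r² + t² − s²) / (2·r·t) ≈ 0.92618, so ∠S ≈ 22.15°.

22.1530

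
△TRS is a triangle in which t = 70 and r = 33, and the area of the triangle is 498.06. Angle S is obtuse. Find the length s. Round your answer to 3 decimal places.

From area = ½·t·r·sin S, we get sin S = 2·area/(t·r) ≈ 0.43122.
Taking the obtuse solution, ∠S ≈ 2.6957 rad.
Law of cosines then gives s ≈ 100.78.

100.784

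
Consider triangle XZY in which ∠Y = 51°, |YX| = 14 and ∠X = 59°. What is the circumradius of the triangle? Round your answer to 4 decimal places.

7.4492

The third angle is ∠Z = 180° − ∠Y − ∠X = 70.00°.
Law of sines: |ZY| = |YX|·sin X/sin Z ≈ 12.77.
Law of sines: |XZ| = |YX|·sin Y/sin Z ≈ 11.578.
Circumradius = |YX|/(2 sin Z) ≈ 7.4492.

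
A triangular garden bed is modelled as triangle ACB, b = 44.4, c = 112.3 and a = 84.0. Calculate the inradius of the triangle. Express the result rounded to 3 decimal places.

Semiperimeter s = (84 + 112.3 + 44.4)/2 = 120.35.
Heron's formula: area = √(120.35·36.35·8.05·75.95) ≈ 1635.4.
Inradius = area/s = 1635.4/120.35 ≈ 13.589.

r ≈ 13.589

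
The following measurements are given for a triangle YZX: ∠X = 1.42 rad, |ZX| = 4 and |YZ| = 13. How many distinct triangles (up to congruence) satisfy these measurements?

1

|ZX|·sin X = 4·sin(1.42 rad) ≈ 3.955.
Since |YZ| ≥ |ZX|, exactly one triangle exists.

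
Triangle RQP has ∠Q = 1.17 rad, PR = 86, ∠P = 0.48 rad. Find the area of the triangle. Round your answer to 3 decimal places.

1848.824

The third angle is ∠R = π − ∠Q − ∠P = 1.492 rad.
Law of sines: QP = PR·sin R/sin Q ≈ 93.109.
Law of sines: RQ = PR·sin P/sin Q ≈ 43.131.
Area = ½·PR·QP·sin P ≈ 1848.8.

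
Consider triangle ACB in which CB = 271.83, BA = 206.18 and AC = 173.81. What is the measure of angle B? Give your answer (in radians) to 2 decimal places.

By the law of cosines, cos B = (CB² + BA² − AC²) / (2·CB·BA) ≈ 0.76894, so ∠B ≈ 0.6936 rad.

∠B ≈ 0.69 rad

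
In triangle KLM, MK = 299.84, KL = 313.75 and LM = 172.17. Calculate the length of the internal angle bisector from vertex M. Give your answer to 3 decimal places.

By the law of cosines, cos M = (LM² + MK² − KL²) / (2·LM·MK) ≈ 0.20444, so ∠M ≈ 78.20°.
The bisector from M has length 2·LM·MK·cos(∠M/2)/(LM+MK) ≈ 169.75.

169.747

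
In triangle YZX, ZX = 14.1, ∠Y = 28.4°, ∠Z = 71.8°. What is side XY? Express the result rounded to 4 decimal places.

28.1622

The third angle is ∠X = 180° − ∠Y − ∠Z = 79.80°.
Law of sines: XY = ZX·sin Z/sin Y ≈ 28.162.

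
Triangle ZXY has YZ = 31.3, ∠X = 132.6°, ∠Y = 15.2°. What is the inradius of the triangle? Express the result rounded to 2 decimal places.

2.86

The third angle is ∠Z = 180° − ∠X − ∠Y = 32.20°.
Law of sines: XY = YZ·sin Z/sin X ≈ 22.659.
Law of sines: ZX = YZ·sin Y/sin X ≈ 11.149.
Area = ½·YZ·XY·sin Y ≈ 92.975.
Semiperimeter s = (22.659+31.3+11.149)/2 = 32.554.
Inradius = area/s = 92.975/32.554 ≈ 2.856.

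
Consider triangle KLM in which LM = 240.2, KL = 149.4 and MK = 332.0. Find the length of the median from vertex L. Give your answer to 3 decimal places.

111.589

Median from L: ½√(2·KL² + 2·LM² − MK²) ≈ 111.59.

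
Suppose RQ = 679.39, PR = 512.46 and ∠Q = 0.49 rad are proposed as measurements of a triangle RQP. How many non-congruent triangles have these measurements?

2

RQ·sin Q = 679.39·sin(0.49 rad) ≈ 319.7.
Since RQ sin Q < PR < RQ (319.7 < 512.46 < 679.39), two triangles exist.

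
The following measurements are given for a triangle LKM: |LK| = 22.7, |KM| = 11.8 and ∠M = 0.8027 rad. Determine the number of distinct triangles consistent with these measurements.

1

|KM|·sin M = 11.8·sin(0.8027 rad) ≈ 8.487.
Since |LK| ≥ |KM|, exactly one triangle exists.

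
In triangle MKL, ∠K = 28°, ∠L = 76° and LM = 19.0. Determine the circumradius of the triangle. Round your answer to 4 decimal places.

The third angle is ∠M = 180° − ∠K − ∠L = 76.00°.
Law of sines: KL = LM·sin M/sin K ≈ 39.269.
Law of sines: MK = LM·sin L/sin K ≈ 39.269.
Circumradius = LM/(2 sin K) ≈ 20.236.

R ≈ 20.2355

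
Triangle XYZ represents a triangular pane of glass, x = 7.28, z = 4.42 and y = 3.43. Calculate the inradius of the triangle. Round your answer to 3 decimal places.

r ≈ 0.700

Semiperimeter s = (7.28 + 3.43 + 4.42)/2 = 7.565.
Heron's formula: area = √(7.565·0.285·4.135·3.145) ≈ 5.2951.
Inradius = area/s = 5.2951/7.565 ≈ 0.69995.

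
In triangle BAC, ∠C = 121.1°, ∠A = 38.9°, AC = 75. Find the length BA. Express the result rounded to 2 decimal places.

The third angle is ∠B = 180° − ∠A − ∠C = 20.00°.
Law of sines: BA = AC·sin C/sin B ≈ 187.77.

187.77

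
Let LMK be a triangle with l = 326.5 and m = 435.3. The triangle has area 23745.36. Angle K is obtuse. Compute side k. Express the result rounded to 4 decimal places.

750.9999

From area = ½·l·m·sin K, we get sin K = 2·area/(l·m) ≈ 0.33415.
Taking the obtuse solution, ∠K ≈ 160.48°.
Law of cosines then gives k ≈ 751.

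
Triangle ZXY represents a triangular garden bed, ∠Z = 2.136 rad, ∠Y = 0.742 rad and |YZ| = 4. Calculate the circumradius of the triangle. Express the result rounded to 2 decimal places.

The third angle is ∠X = π − ∠Y − ∠Z = 0.264 rad.
Law of sines: |XY| = |YZ|·sin Z/sin X ≈ 12.965.
Law of sines: |ZX| = |YZ|·sin Y/sin X ≈ 10.374.
Circumradius = |YZ|/(2 sin X) ≈ 7.676.

R ≈ 7.68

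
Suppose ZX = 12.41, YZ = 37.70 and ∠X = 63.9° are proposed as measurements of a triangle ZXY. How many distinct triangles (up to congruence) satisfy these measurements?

1

ZX·sin X = 12.41·sin(63.9°) ≈ 11.14.
Since YZ ≥ ZX, exactly one triangle exists.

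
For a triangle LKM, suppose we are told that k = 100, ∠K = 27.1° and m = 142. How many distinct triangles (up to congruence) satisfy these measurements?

2

m·sin K = 142·sin(27.1°) ≈ 64.69.
Since m sin K < k < m (64.69 < 100 < 142), two triangles exist.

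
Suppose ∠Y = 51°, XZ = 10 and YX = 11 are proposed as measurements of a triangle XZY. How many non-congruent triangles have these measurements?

YX·sin Y = 11·sin(51°) ≈ 8.549.
Since YX sin Y < XZ < YX (8.549 < 10 < 11), two triangles exist.

2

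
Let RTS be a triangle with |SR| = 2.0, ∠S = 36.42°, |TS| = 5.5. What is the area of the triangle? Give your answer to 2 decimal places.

3.27

Area = ½·|TS|·|SR|·sin S ≈ 3.2653.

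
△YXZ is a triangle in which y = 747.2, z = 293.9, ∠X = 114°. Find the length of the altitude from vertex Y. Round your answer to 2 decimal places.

h_Y ≈ 268.49

By the law of cosines, x² = z² + y² − 2·z·y·cos X = 8.2333e+05, so x ≈ 907.37.
Area = ½·z·y·sin X ≈ 1.0031e+05.
The altitude from Y has length 2·area/y ≈ 268.49.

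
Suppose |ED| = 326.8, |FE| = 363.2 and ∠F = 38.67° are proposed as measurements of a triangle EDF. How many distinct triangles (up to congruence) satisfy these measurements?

2

|FE|·sin F = 363.2·sin(38.67°) ≈ 226.9.
Since |FE| sin F < |ED| < |FE| (226.9 < 326.8 < 363.2), two triangles exist.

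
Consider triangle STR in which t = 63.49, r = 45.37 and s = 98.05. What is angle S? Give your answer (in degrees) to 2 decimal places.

∠S ≈ 127.72°

By the law of cosines, cos S = (t² + r² − s²) / (2·t·r) ≈ -0.61176, so ∠S ≈ 127.72°.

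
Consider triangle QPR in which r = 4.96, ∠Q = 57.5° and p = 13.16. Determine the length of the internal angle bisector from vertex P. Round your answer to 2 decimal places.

4.40

By the law of cosines, q² = p² + r² − 2·p·r·cos Q = 127.64, so q ≈ 11.298.
Law of cosines again: cos P = (r² + q² − p²)/(2·r·q) ≈ -0.18684, so ∠P ≈ 100.77°.
The bisector from P has length 2·r·q·cos(∠P/2)/(r+q) ≈ 4.3956.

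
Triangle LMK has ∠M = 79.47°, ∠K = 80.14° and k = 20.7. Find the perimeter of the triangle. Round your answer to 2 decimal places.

The third angle is ∠L = 180° − ∠M − ∠K = 20.39°.
Law of sines: l = k·sin L/sin K ≈ 7.3202.
Law of sines: m = k·sin M/sin K ≈ 20.657.
Semiperimeter s = (7.3202+20.657+20.7)/2 = 24.338.
Perimeter = 7.3202 + 20.657 + 20.7 = 48.677.

perimeter ≈ 48.68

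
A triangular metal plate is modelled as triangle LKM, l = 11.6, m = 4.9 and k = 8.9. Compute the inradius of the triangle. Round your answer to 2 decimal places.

1.60

Semiperimeter s = (11.6 + 8.9 + 4.9)/2 = 12.7.
Heron's formula: area = √(12.7·1.1·3.8·7.8) ≈ 20.349.
Inradius = area/s = 20.349/12.7 ≈ 1.6023.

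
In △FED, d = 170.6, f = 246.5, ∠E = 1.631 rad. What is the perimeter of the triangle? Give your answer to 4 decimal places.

By the law of cosines, e² = d² + f² − 2·d·f·cos E = 94927, so e ≈ 308.1.
Semiperimeter s = (246.5+308.1+170.6)/2 = 362.6.
Perimeter = 246.5 + 308.1 + 170.6 = 725.2.

725.2023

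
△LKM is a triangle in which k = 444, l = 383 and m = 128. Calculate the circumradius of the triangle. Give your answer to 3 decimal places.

R ≈ 236.746

By the law of cosines, cos L = (k² + m² − l²) / (2·k·m) ≈ 0.58797, so ∠L ≈ 53.99°.
Circumradius = l/(2 sin L) ≈ 236.75.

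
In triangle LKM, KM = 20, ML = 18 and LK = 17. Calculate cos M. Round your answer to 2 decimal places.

cos M ≈ 0.60

By the law of cosines, cos M = (KM² + ML² − LK²) / (2·KM·ML) ≈ 0.60417, so ∠M ≈ 52.83°.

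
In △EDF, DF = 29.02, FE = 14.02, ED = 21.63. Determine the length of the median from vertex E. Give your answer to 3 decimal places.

Median from E: ½√(2·FE² + 2·ED² − DF²) ≈ 11.03.

m_E ≈ 11.030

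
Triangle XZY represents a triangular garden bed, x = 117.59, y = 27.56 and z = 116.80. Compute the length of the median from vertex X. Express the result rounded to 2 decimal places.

Median from X: ½√(2·z² + 2·y² − x²) ≈ 61.189.

61.19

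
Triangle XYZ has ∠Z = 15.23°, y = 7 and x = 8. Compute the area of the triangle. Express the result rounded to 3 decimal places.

area ≈ 7.355

Area = ½·x·y·sin Z ≈ 7.3554.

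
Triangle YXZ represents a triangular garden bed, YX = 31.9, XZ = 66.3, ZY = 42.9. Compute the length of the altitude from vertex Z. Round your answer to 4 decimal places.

Semiperimeter s = (66.3 + 42.9 + 31.9)/2 = 70.55.
Heron's formula: area = √(70.55·4.25·27.65·38.65) ≈ 566.06.
The altitude from Z has length 2·area/YX ≈ 35.49.

h_Z ≈ 35.4899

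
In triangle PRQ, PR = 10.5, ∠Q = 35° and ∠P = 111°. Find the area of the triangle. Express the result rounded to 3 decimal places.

The third angle is ∠R = 180° − ∠Q − ∠P = 34.00°.
Law of sines: RQ = PR·sin P/sin Q ≈ 17.09.
Law of sines: QP = PR·sin R/sin Q ≈ 10.237.
Area = ½·PR·RQ·sin R ≈ 50.173.

area ≈ 50.173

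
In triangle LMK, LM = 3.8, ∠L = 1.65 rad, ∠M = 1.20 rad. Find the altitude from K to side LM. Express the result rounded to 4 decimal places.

The third angle is ∠K = π − ∠L − ∠M = 0.292 rad.
Law of sines: MK = LM·sin L/sin K ≈ 13.177.
Law of sines: KL = LM·sin M/sin K ≈ 12.32.
Area = ½·LM·MK·sin M ≈ 23.335.
The altitude from K has length 2·area/LM ≈ 12.281.

12.2814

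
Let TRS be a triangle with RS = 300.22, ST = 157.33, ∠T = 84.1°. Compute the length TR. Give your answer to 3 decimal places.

Law of sines: sin R = ST·sin T/RS ≈ 0.52127.
Since RS ≥ ST, only the acute value applies: ∠R ≈ 31.42°.
Then ∠S = 180° − ∠T − ∠R ≈ 64.48°.
Law of sines gives TR = RS·sin S/sin T ≈ 272.38.

272.377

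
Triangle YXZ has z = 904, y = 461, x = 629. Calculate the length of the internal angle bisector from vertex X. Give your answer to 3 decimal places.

By the law of cosines, cos X = (z² + y² − x²) / (2·z·y) ≈ 0.76077, so ∠X ≈ 0.706 rad.
The bisector from X has length 2·z·y·cos(∠X/2)/(z+y) ≈ 572.93.

t_X ≈ 572.933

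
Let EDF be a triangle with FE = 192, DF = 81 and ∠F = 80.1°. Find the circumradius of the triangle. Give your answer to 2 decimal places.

By the law of cosines, ED² = DF² + FE² − 2·DF·FE·cos F = 38077, so ED ≈ 195.13.
Area = ½·DF·FE·sin F ≈ 7660.2.
Circumradius = ED/(2 sin F) ≈ 99.042.

99.04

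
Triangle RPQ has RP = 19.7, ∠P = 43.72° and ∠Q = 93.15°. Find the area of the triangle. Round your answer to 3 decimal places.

91.825

The third angle is ∠R = 180° − ∠P − ∠Q = 43.13°.
Law of sines: PQ = RP·sin R/sin Q ≈ 13.488.
Law of sines: QR = RP·sin P/sin Q ≈ 13.636.
Area = ½·RP·PQ·sin P ≈ 91.825.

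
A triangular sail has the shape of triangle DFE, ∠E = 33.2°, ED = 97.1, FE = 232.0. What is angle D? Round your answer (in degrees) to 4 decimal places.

∠D ≈ 127.3727°

By the law of cosines, DF² = FE² + ED² − 2·FE·ED·cos E = 25552, so DF ≈ 159.85.
Law of cosines again: cos D = (ED² + DF² − FE²)/(2·ED·DF) ≈ -0.60700, so ∠D ≈ 127.37°.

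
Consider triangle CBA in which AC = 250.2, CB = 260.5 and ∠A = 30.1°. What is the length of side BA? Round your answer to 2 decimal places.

Law of sines: sin B = AC·sin A/CB ≈ 0.48168.
Since CB ≥ AC, only the acute value applies: ∠B ≈ 28.80°.
Then ∠C = 180° − ∠A − ∠B ≈ 121.10°.
Law of sines gives BA = CB·sin C/sin A ≈ 444.75.

444.75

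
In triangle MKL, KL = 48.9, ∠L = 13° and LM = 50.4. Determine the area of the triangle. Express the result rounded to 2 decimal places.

Area = ½·KL·LM·sin L ≈ 277.2.

area ≈ 277.20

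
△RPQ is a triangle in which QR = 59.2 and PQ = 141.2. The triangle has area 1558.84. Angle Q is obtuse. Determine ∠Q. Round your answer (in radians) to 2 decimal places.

From area = ½·PQ·QR·sin Q, we get sin Q = 2·area/(PQ·QR) ≈ 0.37297.
Taking the obtuse solution, ∠Q ≈ 2.759 rad.

∠Q ≈ 2.76 rad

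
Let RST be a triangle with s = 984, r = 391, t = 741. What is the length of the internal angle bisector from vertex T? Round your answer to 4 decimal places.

By the law of cosines, cos T = (r² + s² − t²) / (2·r·s) ≈ 0.74342, so ∠T ≈ 0.733 rad.
The bisector from T has length 2·r·s·cos(∠T/2)/(r+s) ≈ 522.5.

522.4993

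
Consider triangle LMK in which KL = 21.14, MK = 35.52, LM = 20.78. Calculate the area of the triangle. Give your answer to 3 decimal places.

197.680

Semiperimeter s = (35.52 + 21.14 + 20.78)/2 = 38.72.
Heron's formula: area = √(38.72·3.2·17.58·17.94) ≈ 197.68.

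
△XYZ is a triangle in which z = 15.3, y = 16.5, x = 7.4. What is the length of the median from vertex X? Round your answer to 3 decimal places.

Median from X: ½√(2·y² + 2·z² − x²) ≈ 15.475.

m_X ≈ 15.475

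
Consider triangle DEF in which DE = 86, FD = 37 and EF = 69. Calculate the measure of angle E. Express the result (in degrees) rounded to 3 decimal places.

By the law of cosines, cos E = (DE² + EF² − FD²) / (2·DE·EF) ≈ 0.90900, so ∠E ≈ 24.63°.

24.633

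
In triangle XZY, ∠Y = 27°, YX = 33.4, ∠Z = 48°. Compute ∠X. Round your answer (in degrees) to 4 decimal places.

105.0000

The third angle is ∠X = 180° − ∠Z − ∠Y = 105.00°.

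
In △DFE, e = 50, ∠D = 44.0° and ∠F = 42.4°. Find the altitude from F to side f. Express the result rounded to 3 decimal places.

h_F ≈ 34.733

The third angle is ∠E = 180° − ∠D − ∠F = 93.60°.
Law of sines: d = e·sin D/sin E ≈ 34.802.
Law of sines: f = e·sin F/sin E ≈ 33.782.
Area = ½·e·d·sin F ≈ 586.67.
The altitude from F has length 2·area/f ≈ 34.733.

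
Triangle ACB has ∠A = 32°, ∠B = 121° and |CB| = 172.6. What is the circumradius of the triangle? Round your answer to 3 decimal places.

The third angle is ∠C = 180° − ∠B − ∠A = 27.00°.
Law of sines: |BA| = |CB|·sin C/sin A ≈ 147.87.
Law of sines: |AC| = |CB|·sin B/sin A ≈ 279.19.
Circumradius = |CB|/(2 sin A) ≈ 162.85.

R ≈ 162.855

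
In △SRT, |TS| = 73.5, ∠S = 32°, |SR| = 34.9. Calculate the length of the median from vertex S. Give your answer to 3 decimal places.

m_S ≈ 52.371

By the law of cosines, |RT|² = |TS|² + |SR|² − 2·|TS|·|SR|·cos S = 2269.5, so |RT| ≈ 47.639.
Median from S: ½√(2·|TS|² + 2·|SR|² − |RT|²) ≈ 52.371.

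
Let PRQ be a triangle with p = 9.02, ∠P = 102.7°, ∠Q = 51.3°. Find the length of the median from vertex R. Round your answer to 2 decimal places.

m_R ≈ 7.91

The third angle is ∠R = 180° − ∠Q − ∠P = 26.00°.
Law of sines: r = p·sin R/sin P ≈ 4.0533.
Law of sines: q = p·sin Q/sin P ≈ 7.216.
Median from R: ½√(2·q² + 2·p² − r²) ≈ 7.9126.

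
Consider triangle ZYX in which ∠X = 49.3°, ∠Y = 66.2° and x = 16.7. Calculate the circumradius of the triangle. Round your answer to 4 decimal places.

11.0139

The third angle is ∠Z = 180° − ∠Y − ∠X = 64.50°.
Law of sines: z = x·sin Z/sin X ≈ 19.882.
Law of sines: y = x·sin Y/sin X ≈ 20.155.
Circumradius = x/(2 sin X) ≈ 11.014.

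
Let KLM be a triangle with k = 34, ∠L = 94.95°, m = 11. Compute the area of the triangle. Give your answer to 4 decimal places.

Area = ½·m·k·sin L ≈ 186.3.

area ≈ 186.3026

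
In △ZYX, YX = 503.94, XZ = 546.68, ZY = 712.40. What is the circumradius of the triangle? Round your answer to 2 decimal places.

R ≈ 357.41

By the law of cosines, cos Z = (XZ² + ZY² − YX²) / (2·XZ·ZY) ≈ 0.70922, so ∠Z ≈ 0.782 rad.
Circumradius = YX/(2 sin Z) ≈ 357.41.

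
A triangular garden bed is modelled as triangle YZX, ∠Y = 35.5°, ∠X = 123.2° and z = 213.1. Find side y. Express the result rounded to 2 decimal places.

340.67

The third angle is ∠Z = 180° − ∠X − ∠Y = 21.30°.
Law of sines: y = z·sin Y/sin Z ≈ 340.67.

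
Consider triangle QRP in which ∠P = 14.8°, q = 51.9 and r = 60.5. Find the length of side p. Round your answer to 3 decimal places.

By the law of cosines, p² = q² + r² − 2·q·r·cos P = 282.31, so p ≈ 16.802.

16.802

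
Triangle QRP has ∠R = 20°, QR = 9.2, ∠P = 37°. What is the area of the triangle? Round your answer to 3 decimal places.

area ≈ 20.171

The third angle is ∠Q = 180° − ∠R − ∠P = 123.00°.
Law of sines: RP = QR·sin Q/sin P ≈ 12.821.
Law of sines: PQ = QR·sin R/sin P ≈ 5.2285.
Area = ½·QR·RP·sin R ≈ 20.171.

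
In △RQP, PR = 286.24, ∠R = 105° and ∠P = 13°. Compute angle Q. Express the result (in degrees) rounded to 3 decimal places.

62.000

The third angle is ∠Q = 180° − ∠P − ∠R = 62.00°.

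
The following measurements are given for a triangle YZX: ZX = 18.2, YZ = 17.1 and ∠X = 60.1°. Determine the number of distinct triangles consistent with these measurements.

2

ZX·sin X = 18.2·sin(60.1°) ≈ 15.78.
Since ZX sin X < YZ < ZX (15.78 < 17.1 < 18.2), two triangles exist.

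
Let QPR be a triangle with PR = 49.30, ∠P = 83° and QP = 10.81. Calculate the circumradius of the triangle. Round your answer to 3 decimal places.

24.768

By the law of cosines, RQ² = QP² + PR² − 2·QP·PR·cos P = 2417.4, so RQ ≈ 49.168.
Area = ½·QP·PR·sin P ≈ 264.48.
Circumradius = RQ/(2 sin P) ≈ 24.768.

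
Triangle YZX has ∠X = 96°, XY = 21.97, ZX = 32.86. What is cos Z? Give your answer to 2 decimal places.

cos Z ≈ 0.85

By the law of cosines, YZ² = ZX² + XY² − 2·ZX·XY·cos X = 1713.4, so YZ ≈ 41.393.
Law of cosines again: cos Z = (YZ² + ZX² − XY²)/(2·YZ·ZX) ≈ 0.84933, so ∠Z ≈ 31.86°.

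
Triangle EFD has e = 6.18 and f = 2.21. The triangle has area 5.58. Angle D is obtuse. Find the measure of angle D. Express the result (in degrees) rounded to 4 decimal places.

From area = ½·e·f·sin D, we get sin D = 2·area/(e·f) ≈ 0.81712.
Taking the obtuse solution, ∠D ≈ 125.20°.

125.2029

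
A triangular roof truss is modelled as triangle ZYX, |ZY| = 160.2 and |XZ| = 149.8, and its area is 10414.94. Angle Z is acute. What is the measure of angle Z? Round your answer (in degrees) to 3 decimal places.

From area = ½·|XZ|·|ZY|·sin Z, we get sin Z = 2·area/(|XZ|·|ZY|) ≈ 0.86799.
Taking the acute solution, ∠Z ≈ 60.23°.

∠Z ≈ 60.225°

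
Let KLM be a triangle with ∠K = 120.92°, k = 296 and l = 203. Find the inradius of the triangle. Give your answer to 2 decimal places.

Law of sines: sin L = l·sin K/k ≈ 0.58835.
Since k ≥ l, only the acute value applies: ∠L ≈ 36.04°.
Then ∠M = 180° − ∠K − ∠L ≈ 23.04°.
Law of sines gives m = k·sin M/sin K ≈ 135.04.
Area = ½·k·l·sin M ≈ 11759.
Semiperimeter s = (296+203+135.04)/2 = 317.02.
Inradius = area/s = 11759/317.02 ≈ 37.091.

r ≈ 37.09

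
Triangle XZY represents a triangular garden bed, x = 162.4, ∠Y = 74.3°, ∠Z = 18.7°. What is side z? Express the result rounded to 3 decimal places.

The third angle is ∠X = 180° − ∠Z − ∠Y = 87.00°.
Law of sines: z = x·sin Z/sin X ≈ 52.139.

52.139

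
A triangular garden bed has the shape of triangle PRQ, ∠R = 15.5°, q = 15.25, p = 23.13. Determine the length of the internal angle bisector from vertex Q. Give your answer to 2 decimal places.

By the law of cosines, r² = q² + p² − 2·q·p·cos R = 87.752, so r ≈ 9.3676.
Law of cosines again: cos Q = (p² + r² − q²)/(2·p·r) ≈ 0.90041, so ∠Q ≈ 25.79°.
The bisector from Q has length 2·p·r·cos(∠Q/2)/(p+r) ≈ 12.998.

t_Q ≈ 13.00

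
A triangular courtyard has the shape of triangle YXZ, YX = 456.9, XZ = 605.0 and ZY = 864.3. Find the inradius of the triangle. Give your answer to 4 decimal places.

136.3660

Semiperimeter s = (605 + 864.3 + 456.9)/2 = 963.1.
Heron's formula: area = √(963.1·358.1·98.8·506.2) ≈ 1.3133e+05.
Inradius = area/s = 1.3133e+05/963.1 ≈ 136.37.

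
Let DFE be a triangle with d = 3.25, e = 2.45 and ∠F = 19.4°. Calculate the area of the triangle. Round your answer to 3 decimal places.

Area = ½·e·d·sin F ≈ 1.3224.

area ≈ 1.322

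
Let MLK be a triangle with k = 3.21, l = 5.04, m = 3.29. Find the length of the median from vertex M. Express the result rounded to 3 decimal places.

3.892

Median from M: ½√(2·l² + 2·k² − m²) ≈ 3.8919.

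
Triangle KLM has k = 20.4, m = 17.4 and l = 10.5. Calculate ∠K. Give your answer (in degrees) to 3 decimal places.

By the law of cosines, cos K = (l² + m² − k²) / (2·l·m) ≈ -0.00862, so ∠K ≈ 90.49°.

∠K ≈ 90.494°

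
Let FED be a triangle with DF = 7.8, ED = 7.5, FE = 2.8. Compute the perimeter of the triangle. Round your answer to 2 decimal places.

perimeter ≈ 18.10

Perimeter = 7.5 + 7.8 + 2.8 = 18.1.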